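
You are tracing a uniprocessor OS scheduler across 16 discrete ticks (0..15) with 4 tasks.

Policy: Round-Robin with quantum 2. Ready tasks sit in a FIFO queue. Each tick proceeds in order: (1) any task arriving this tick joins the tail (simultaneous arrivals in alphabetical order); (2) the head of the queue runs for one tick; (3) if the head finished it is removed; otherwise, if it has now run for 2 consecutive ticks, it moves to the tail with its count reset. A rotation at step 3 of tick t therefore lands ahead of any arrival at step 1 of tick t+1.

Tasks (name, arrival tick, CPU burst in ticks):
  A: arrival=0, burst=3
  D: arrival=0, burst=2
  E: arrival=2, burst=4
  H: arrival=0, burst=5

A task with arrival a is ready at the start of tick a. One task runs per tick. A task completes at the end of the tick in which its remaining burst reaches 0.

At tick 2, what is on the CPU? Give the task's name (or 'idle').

t=0: queue=[A,D,H] q_used=0 → run A
t=1: queue=[A,D,H] q_used=1 → run A
t=2: queue=[D,H,A,E] q_used=0 → run D
t=3: queue=[D,H,A,E] q_used=1 → run D
t=4: queue=[H,A,E] q_used=0 → run H
t=5: queue=[H,A,E] q_used=1 → run H
t=6: queue=[A,E,H] q_used=0 → run A
t=7: queue=[E,H] q_used=0 → run E
t=8: queue=[E,H] q_used=1 → run E
t=9: queue=[H,E] q_used=0 → run H
t=10: queue=[H,E] q_used=1 → run H
t=11: queue=[E,H] q_used=0 → run E
t=12: queue=[E,H] q_used=1 → run E
t=13: queue=[H] q_used=0 → run H
t=14: (idle)
t=15: (idle)

running at tick 2 = D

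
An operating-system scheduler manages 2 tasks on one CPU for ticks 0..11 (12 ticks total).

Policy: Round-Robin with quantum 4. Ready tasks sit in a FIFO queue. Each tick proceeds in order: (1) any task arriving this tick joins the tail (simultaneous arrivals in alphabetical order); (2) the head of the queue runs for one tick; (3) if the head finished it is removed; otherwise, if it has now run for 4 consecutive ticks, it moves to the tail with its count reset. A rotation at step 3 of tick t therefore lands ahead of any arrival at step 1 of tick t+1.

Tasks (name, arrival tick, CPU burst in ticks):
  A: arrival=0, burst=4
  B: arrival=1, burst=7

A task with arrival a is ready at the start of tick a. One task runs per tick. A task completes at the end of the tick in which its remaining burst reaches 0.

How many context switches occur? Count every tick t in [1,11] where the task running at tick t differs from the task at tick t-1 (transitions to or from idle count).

context switches = 2

t=0: queue=[A] q_used=0 → run A
t=1: queue=[A,B] q_used=1 → run A
t=2: queue=[A,B] q_used=2 → run A
t=3: queue=[A,B] q_used=3 → run A
t=4: queue=[B] q_used=0 → run B
t=5: queue=[B] q_used=1 → run B
t=6: queue=[B] q_used=2 → run B
t=7: queue=[B] q_used=3 → run B
t=8: queue=[B] q_used=0 → run B
t=9: queue=[B] q_used=1 → run B
t=10: queue=[B] q_used=2 → run B
t=11: (idle)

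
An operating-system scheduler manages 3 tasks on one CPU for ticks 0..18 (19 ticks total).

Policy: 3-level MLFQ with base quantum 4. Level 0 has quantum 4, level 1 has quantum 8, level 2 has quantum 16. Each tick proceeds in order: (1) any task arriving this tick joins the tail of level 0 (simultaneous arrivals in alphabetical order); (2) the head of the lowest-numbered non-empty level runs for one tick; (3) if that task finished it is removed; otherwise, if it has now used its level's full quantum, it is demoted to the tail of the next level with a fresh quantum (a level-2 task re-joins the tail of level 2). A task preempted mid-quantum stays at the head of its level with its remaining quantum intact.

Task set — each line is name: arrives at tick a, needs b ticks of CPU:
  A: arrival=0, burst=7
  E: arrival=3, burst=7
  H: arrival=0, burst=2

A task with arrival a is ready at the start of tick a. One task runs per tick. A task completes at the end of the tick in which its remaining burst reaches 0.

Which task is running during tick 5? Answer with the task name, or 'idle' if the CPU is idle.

t=0: L0/L1/L2 = AH/-/- → run A
t=1: L0/L1/L2 = AH/-/- → run A
t=2: L0/L1/L2 = AH/-/- → run A
t=3: L0/L1/L2 = AHE/-/- → run A
t=4: L0/L1/L2 = HE/A/- → run H
t=5: L0/L1/L2 = HE/A/- → run H
t=6: L0/L1/L2 = E/A/- → run E
t=7: L0/L1/L2 = E/A/- → run E
t=8: L0/L1/L2 = E/A/- → run E
t=9: L0/L1/L2 = E/A/- → run E
t=10: L0/L1/L2 = -/AE/- → run A
t=11: L0/L1/L2 = -/AE/- → run A
t=12: L0/L1/L2 = -/AE/- → run A
t=13: L0/L1/L2 = -/E/- → run E
t=14: L0/L1/L2 = -/E/- → run E
t=15: L0/L1/L2 = -/E/- → run E
t=16: (idle)
t=17: (idle)
t=18: (idle)

running at tick 5 = H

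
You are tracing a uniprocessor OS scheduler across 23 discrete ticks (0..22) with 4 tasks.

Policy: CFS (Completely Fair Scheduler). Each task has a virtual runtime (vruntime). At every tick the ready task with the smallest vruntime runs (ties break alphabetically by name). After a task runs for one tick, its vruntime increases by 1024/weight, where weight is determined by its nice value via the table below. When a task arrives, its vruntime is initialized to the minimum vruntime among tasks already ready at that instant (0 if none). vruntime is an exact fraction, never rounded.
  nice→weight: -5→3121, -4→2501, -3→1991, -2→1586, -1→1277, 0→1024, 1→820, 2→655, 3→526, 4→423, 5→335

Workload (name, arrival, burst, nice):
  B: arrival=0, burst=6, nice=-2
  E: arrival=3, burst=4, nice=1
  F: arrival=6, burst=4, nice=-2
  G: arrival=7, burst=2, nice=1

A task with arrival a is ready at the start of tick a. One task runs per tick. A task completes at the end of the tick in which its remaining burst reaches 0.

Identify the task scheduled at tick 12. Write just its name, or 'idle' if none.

t=0: vr[B=0] → run B
t=1: vr[B=512/793] → run B
t=2: vr[B=1024/793] → run B
t=3: vr[B=1536/793 E=1536/793] → run B
t=4: vr[B=2048/793 E=1536/793] → run E
t=5: vr[B=2048/793 E=517888/162565] → run B
t=6: vr[B=2560/793 E=517888/162565 F=517888/162565] → run E
t=7: vr[B=2560/793 E=720896/162565 F=517888/162565 G=517888/162565] → run F
t=8: vr[B=2560/793 E=720896/162565 F=622848/162565 G=517888/162565] → run G
t=9: vr[B=2560/793 E=720896/162565 F=622848/162565 G=720896/162565] → run B
t=10: vr[E=720896/162565 F=622848/162565 G=720896/162565] → run F
t=11: vr[E=720896/162565 F=727808/162565 G=720896/162565] → run E
t=12: vr[E=923904/162565 F=727808/162565 G=720896/162565] → run G
t=13: vr[E=923904/162565 F=727808/162565] → run F
t=14: vr[E=923904/162565 F=832768/162565] → run F
t=15: vr[E=923904/162565] → run E
t=16: (idle)
t=17: (idle)
t=18: (idle)
t=19: (idle)
t=20: (idle)
t=21: (idle)
t=22: (idle)

running at tick 12 = G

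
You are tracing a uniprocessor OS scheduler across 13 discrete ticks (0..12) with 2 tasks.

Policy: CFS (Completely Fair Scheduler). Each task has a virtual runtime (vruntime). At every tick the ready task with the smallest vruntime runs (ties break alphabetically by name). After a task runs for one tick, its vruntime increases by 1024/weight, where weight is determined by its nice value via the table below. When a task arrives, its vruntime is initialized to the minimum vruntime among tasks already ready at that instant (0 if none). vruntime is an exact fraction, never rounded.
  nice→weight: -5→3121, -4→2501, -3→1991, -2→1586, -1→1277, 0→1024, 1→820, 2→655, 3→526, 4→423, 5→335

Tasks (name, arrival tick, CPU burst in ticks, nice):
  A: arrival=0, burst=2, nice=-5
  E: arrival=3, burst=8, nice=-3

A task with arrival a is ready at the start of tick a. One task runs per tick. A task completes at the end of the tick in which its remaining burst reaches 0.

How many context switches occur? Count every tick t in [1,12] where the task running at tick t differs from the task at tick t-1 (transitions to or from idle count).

context switches = 3

t=0: vr[A=0] → run A
t=1: vr[A=1024/3121] → run A
t=2: (idle)
t=3: vr[E=0] → run E
t=4: vr[E=1024/1991] → run E
t=5: vr[E=2048/1991] → run E
t=6: vr[E=3072/1991] → run E
t=7: vr[E=4096/1991] → run E
t=8: vr[E=5120/1991] → run E
t=9: vr[E=6144/1991] → run E
t=10: vr[E=7168/1991] → run E
t=11: (idle)
t=12: (idle)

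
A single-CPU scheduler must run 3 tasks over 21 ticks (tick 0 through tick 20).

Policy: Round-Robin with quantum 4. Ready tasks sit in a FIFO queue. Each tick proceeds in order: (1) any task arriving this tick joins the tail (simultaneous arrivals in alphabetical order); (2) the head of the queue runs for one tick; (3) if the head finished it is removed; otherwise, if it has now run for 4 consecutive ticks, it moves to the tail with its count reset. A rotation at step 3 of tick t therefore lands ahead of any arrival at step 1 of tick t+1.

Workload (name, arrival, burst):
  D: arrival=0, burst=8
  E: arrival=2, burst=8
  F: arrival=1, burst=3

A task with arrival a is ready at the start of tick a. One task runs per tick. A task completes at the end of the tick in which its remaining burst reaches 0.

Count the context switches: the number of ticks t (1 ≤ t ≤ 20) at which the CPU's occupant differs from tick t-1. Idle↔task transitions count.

t=0: queue=[D] q_used=0 → run D
t=1: queue=[D,F] q_used=1 → run D
t=2: queue=[D,F,E] q_used=2 → run D
t=3: queue=[D,F,E] q_used=3 → run D
t=4: queue=[F,E,D] q_used=0 → run F
t=5: queue=[F,E,D] q_used=1 → run F
t=6: queue=[F,E,D] q_used=2 → run F
t=7: queue=[E,D] q_used=0 → run E
t=8: queue=[E,D] q_used=1 → run E
t=9: queue=[E,D] q_used=2 → run E
t=10: queue=[E,D] q_used=3 → run E
t=11: queue=[D,E] q_used=0 → run D
t=12: queue=[D,E] q_used=1 → run D
t=13: queue=[D,E] q_used=2 → run D
t=14: queue=[D,E] q_used=3 → run D
t=15: queue=[E] q_used=0 → run E
t=16: queue=[E] q_used=1 → run E
t=17: queue=[E] q_used=2 → run E
t=18: queue=[E] q_used=3 → run E
t=19: (idle)
t=20: (idle)

context switches = 5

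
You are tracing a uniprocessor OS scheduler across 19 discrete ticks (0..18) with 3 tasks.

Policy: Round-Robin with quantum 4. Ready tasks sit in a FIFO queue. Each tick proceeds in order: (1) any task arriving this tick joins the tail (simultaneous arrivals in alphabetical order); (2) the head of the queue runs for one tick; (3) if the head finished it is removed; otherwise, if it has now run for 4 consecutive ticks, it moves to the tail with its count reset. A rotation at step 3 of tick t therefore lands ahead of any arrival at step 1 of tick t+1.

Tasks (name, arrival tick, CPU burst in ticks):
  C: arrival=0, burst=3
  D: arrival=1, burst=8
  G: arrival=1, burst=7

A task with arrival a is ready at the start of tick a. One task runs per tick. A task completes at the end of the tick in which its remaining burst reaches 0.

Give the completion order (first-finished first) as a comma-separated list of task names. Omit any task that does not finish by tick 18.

completion order = C, D, G

t=0: queue=[C] q_used=0 → run C
t=1: queue=[C,D,G] q_used=1 → run C
t=2: queue=[C,D,G] q_used=2 → run C
t=3: queue=[D,G] q_used=0 → run D
t=4: queue=[D,G] q_used=1 → run D
t=5: queue=[D,G] q_used=2 → run D
t=6: queue=[D,G] q_used=3 → run D
t=7: queue=[G,D] q_used=0 → run G
t=8: queue=[G,D] q_used=1 → run G
t=9: queue=[G,D] q_used=2 → run G
t=10: queue=[G,D] q_used=3 → run G
t=11: queue=[D,G] q_used=0 → run D
t=12: queue=[D,G] q_used=1 → run D
t=13: queue=[D,G] q_used=2 → run D
t=14: queue=[D,G] q_used=3 → run D
t=15: queue=[G] q_used=0 → run G
t=16: queue=[G] q_used=1 → run G
t=17: queue=[G] q_used=2 → run G
t=18: (idle)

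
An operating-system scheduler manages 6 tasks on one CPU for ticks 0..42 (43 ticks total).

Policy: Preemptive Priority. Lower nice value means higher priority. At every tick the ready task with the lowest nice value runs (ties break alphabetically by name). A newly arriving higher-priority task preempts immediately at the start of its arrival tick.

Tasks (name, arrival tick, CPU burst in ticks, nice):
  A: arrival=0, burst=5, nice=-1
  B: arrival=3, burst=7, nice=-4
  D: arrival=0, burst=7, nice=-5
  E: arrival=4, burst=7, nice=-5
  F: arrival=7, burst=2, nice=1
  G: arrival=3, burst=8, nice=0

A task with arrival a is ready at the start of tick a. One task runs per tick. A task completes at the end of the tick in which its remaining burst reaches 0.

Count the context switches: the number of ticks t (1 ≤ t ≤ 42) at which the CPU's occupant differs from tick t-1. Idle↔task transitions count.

context switches = 6

t=0: ready={A,D} → run D
t=1: ready={A,D} → run D
t=2: ready={A,D} → run D
t=3: ready={A,B,D,G} → run D
t=4: ready={A,B,D,E,G} → run D
t=5: ready={A,B,D,E,G} → run D
t=6: ready={A,B,D,E,G} → run D
t=7: ready={A,B,E,F,G} → run E
t=8: ready={A,B,E,F,G} → run E
t=9: ready={A,B,E,F,G} → run E
t=10: ready={A,B,E,F,G} → run E
t=11: ready={A,B,E,F,G} → run E
t=12: ready={A,B,E,F,G} → run E
t=13: ready={A,B,E,F,G} → run E
t=14: ready={A,B,F,G} → run B
t=15: ready={A,B,F,G} → run B
t=16: ready={A,B,F,G} → run B
t=17: ready={A,B,F,G} → run B
t=18: ready={A,B,F,G} → run B
t=19: ready={A,B,F,G} → run B
t=20: ready={A,B,F,G} → run B
t=21: ready={A,F,G} → run A
t=22: ready={A,F,G} → run A
t=23: ready={A,F,G} → run A
t=24: ready={A,F,G} → run A
t=25: ready={A,F,G} → run A
t=26: ready={F,G} → run G
t=27: ready={F,G} → run G
t=28: ready={F,G} → run G
t=29: ready={F,G} → run G
t=30: ready={F,G} → run G
t=31: ready={F,G} → run G
t=32: ready={F,G} → run G
t=33: ready={F,G} → run G
t=34: ready={F} → run F
t=35: ready={F} → run F
t=36: (idle)
t=37: (idle)
t=38: (idle)
t=39: (idle)
t=40: (idle)
t=41: (idle)
t=42: (idle)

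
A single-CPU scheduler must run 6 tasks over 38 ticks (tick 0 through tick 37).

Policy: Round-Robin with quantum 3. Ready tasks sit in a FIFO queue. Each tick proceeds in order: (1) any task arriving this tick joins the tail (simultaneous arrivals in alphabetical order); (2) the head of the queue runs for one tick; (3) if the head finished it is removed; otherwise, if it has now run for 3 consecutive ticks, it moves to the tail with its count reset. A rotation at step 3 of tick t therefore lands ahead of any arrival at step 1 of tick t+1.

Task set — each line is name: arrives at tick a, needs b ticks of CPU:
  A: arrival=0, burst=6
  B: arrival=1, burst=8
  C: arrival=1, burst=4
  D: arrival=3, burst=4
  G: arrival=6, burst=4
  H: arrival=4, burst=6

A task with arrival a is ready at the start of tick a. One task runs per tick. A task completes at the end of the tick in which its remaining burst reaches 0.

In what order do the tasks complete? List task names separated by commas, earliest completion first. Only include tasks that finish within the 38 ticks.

t=0: queue=[A] q_used=0 → run A
t=1: queue=[A,B,C] q_used=1 → run A
t=2: queue=[A,B,C] q_used=2 → run A
t=3: queue=[B,C,A,D] q_used=0 → run B
t=4: queue=[B,C,A,D,H] q_used=1 → run B
t=5: queue=[B,C,A,D,H] q_used=2 → run B
t=6: queue=[C,A,D,H,B,G] q_used=0 → run C
t=7: queue=[C,A,D,H,B,G] q_used=1 → run C
t=8: queue=[C,A,D,H,B,G] q_used=2 → run C
t=9: queue=[A,D,H,B,G,C] q_used=0 → run A
t=10: queue=[A,D,H,B,G,C] q_used=1 → run A
t=11: queue=[A,D,H,B,G,C] q_used=2 → run A
t=12: queue=[D,H,B,G,C] q_used=0 → run D
t=13: queue=[D,H,B,G,C] q_used=1 → run D
t=14: queue=[D,H,B,G,C] q_used=2 → run D
t=15: queue=[H,B,G,C,D] q_used=0 → run H
t=16: queue=[H,B,G,C,D] q_used=1 → run H
t=17: queue=[H,B,G,C,D] q_used=2 → run H
t=18: queue=[B,G,C,D,H] q_used=0 → run B
t=19: queue=[B,G,C,D,H] q_used=1 → run B
t=20: queue=[B,G,C,D,H] q_used=2 → run B
t=21: queue=[G,C,D,H,B] q_used=0 → run G
t=22: queue=[G,C,D,H,B] q_used=1 → run G
t=23: queue=[G,C,D,H,B] q_used=2 → run G
t=24: queue=[C,D,H,B,G] q_used=0 → run C
t=25: queue=[D,H,B,G] q_used=0 → run D
t=26: queue=[H,B,G] q_used=0 → run H
t=27: queue=[H,B,G] q_used=1 → run H
t=28: queue=[H,B,G] q_used=2 → run H
t=29: queue=[B,G] q_used=0 → run B
t=30: queue=[B,G] q_used=1 → run B
t=31: queue=[G] q_used=0 → run G
t=32: (idle)
t=33: (idle)
t=34: (idle)
t=35: (idle)
t=36: (idle)
t=37: (idle)

completion order = A, C, D, H, B, G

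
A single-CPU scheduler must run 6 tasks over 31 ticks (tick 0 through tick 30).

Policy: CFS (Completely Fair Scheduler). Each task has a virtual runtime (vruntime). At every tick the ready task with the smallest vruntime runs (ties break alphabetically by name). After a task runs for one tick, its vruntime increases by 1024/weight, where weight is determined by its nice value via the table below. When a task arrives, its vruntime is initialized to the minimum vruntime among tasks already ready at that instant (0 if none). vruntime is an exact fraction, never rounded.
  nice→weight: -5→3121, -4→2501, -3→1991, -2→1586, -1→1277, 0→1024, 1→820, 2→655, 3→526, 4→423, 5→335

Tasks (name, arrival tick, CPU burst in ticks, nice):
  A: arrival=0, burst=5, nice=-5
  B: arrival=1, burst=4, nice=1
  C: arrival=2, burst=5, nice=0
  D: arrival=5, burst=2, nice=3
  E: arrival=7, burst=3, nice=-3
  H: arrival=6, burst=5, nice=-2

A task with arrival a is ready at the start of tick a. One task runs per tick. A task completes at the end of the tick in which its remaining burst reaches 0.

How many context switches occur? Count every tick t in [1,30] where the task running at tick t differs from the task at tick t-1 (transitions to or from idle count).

context switches = 22

t=0: vr[A=0] → run A
t=1: vr[A=1024/3121 B=1024/3121] → run A
t=2: vr[A=2048/3121 B=1024/3121 C=1024/3121] → run B
t=3: vr[A=2048/3121 B=1008896/639805 C=1024/3121] → run C
t=4: vr[A=2048/3121 B=1008896/639805 C=4145/3121] → run A
t=5: vr[A=3072/3121 B=1008896/639805 C=4145/3121 D=3072/3121] → run A
t=6: vr[A=4096/3121 B=1008896/639805 C=4145/3121 D=3072/3121 H=3072/3121] → run D
t=7: vr[A=4096/3121 B=1008896/639805 C=4145/3121 D=2405888/820823 E=3072/3121 H=3072/3121] → run E
t=8: vr[A=4096/3121 B=1008896/639805 C=4145/3121 D=2405888/820823 E=9312256/6213911 H=3072/3121] → run H
t=9: vr[A=4096/3121 B=1008896/639805 C=4145/3121 D=2405888/820823 E=9312256/6213911 H=4034048/2474953] → run A
t=10: vr[B=1008896/639805 C=4145/3121 D=2405888/820823 E=9312256/6213911 H=4034048/2474953] → run C
t=11: vr[B=1008896/639805 C=7266/3121 D=2405888/820823 E=9312256/6213911 H=4034048/2474953] → run E
t=12: vr[B=1008896/639805 C=7266/3121 D=2405888/820823 E=12508160/6213911 H=4034048/2474953] → run B
t=13: vr[B=1807872/639805 C=7266/3121 D=2405888/820823 E=12508160/6213911 H=4034048/2474953] → run H
t=14: vr[B=1807872/639805 C=7266/3121 D=2405888/820823 E=12508160/6213911 H=5632000/2474953] → run E
t=15: vr[B=1807872/639805 C=7266/3121 D=2405888/820823 H=5632000/2474953] → run H
t=16: vr[B=1807872/639805 C=7266/3121 D=2405888/820823 H=7229952/2474953] → run C
t=17: vr[B=1807872/639805 C=10387/3121 D=2405888/820823 H=7229952/2474953] → run B
t=18: vr[B=2606848/639805 C=10387/3121 D=2405888/820823 H=7229952/2474953] → run H
t=19: vr[B=2606848/639805 C=10387/3121 D=2405888/820823 H=8827904/2474953] → run D
t=20: vr[B=2606848/639805 C=10387/3121 H=8827904/2474953] → run C
t=21: vr[B=2606848/639805 C=13508/3121 H=8827904/2474953] → run H
t=22: vr[B=2606848/639805 C=13508/3121] → run B
t=23: vr[C=13508/3121] → run C
t=24: (idle)
t=25: (idle)
t=26: (idle)
t=27: (idle)
t=28: (idle)
t=29: (idle)
t=30: (idle)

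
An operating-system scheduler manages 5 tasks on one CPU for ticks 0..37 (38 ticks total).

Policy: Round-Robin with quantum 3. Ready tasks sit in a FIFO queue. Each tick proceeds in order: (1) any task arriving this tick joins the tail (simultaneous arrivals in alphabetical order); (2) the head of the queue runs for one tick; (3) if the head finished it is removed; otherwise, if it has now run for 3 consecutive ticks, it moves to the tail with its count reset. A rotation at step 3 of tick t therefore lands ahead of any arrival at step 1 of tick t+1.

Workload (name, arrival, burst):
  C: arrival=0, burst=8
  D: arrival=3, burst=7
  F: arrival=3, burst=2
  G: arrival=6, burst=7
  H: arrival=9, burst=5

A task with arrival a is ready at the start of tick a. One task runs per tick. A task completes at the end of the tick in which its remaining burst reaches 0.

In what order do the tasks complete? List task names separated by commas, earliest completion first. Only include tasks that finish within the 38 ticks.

t=0: queue=[C] q_used=0 → run C
t=1: queue=[C] q_used=1 → run C
t=2: queue=[C] q_used=2 → run C
t=3: queue=[C,D,F] q_used=0 → run C
t=4: queue=[C,D,F] q_used=1 → run C
t=5: queue=[C,D,F] q_used=2 → run C
t=6: queue=[D,F,C,G] q_used=0 → run D
t=7: queue=[D,F,C,G] q_used=1 → run D
t=8: queue=[D,F,C,G] q_used=2 → run D
t=9: queue=[F,C,G,D,H] q_used=0 → run F
t=10: queue=[F,C,G,D,H] q_used=1 → run F
t=11: queue=[C,G,D,H] q_used=0 → run C
t=12: queue=[C,G,D,H] q_used=1 → run C
t=13: queue=[G,D,H] q_used=0 → run G
t=14: queue=[G,D,H] q_used=1 → run G
t=15: queue=[G,D,H] q_used=2 → run G
t=16: queue=[D,H,G] q_used=0 → run D
t=17: queue=[D,H,G] q_used=1 → run D
t=18: queue=[D,H,G] q_used=2 → run D
t=19: queue=[H,G,D] q_used=0 → run H
t=20: queue=[H,G,D] q_used=1 → run H
t=21: queue=[H,G,D] q_used=2 → run H
t=22: queue=[G,D,H] q_used=0 → run G
t=23: queue=[G,D,H] q_used=1 → run G
t=24: queue=[G,D,H] q_used=2 → run G
t=25: queue=[D,H,G] q_used=0 → run D
t=26: queue=[H,G] q_used=0 → run H
t=27: queue=[H,G] q_used=1 → run H
t=28: queue=[G] q_used=0 → run G
t=29: (idle)
t=30: (idle)
t=31: (idle)
t=32: (idle)
t=33: (idle)
t=34: (idle)
t=35: (idle)
t=36: (idle)
t=37: (idle)

completion order = F, C, D, H, G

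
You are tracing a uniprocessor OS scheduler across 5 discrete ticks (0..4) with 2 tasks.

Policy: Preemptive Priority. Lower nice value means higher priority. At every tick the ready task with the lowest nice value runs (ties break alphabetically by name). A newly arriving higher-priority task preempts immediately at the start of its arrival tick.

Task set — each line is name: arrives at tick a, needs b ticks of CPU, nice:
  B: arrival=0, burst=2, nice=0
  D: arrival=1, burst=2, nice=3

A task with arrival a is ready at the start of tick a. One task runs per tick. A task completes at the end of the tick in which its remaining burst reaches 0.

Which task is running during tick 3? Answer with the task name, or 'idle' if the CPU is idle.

t=0: ready={B} → run B
t=1: ready={B,D} → run B
t=2: ready={D} → run D
t=3: ready={D} → run D
t=4: (idle)

running at tick 3 = D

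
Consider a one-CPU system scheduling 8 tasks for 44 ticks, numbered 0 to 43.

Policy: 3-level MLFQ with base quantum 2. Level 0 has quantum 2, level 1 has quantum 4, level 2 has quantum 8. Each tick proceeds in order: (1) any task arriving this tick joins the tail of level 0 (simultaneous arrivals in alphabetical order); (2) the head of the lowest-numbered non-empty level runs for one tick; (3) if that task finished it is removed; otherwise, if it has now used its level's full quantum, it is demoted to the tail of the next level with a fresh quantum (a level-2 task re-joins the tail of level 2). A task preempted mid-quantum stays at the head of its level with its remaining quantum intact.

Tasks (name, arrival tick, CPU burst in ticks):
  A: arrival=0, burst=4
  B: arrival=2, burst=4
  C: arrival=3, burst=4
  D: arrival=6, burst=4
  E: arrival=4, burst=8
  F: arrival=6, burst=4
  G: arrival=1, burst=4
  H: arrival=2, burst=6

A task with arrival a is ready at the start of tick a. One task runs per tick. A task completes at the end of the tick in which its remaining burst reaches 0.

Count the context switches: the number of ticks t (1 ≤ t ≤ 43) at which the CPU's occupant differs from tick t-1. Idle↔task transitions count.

t=0: L0/L1/L2 = A/-/- → run A
t=1: L0/L1/L2 = AG/-/- → run A
t=2: L0/L1/L2 = GBH/A/- → run G
t=3: L0/L1/L2 = GBHC/A/- → run G
t=4: L0/L1/L2 = BHCE/AG/- → run B
t=5: L0/L1/L2 = BHCE/AG/- → run B
t=6: L0/L1/L2 = HCEDF/AGB/- → run H
t=7: L0/L1/L2 = HCEDF/AGB/- → run H
t=8: L0/L1/L2 = CEDF/AGBH/- → run C
t=9: L0/L1/L2 = CEDF/AGBH/- → run C
t=10: L0/L1/L2 = EDF/AGBHC/- → run E
t=11: L0/L1/L2 = EDF/AGBHC/- → run E
t=12: L0/L1/L2 = DF/AGBHCE/- → run D
t=13: L0/L1/L2 = DF/AGBHCE/- → run D
t=14: L0/L1/L2 = F/AGBHCED/- → run F
t=15: L0/L1/L2 = F/AGBHCED/- → run F
t=16: L0/L1/L2 = -/AGBHCEDF/- → run A
t=17: L0/L1/L2 = -/AGBHCEDF/- → run A
t=18: L0/L1/L2 = -/GBHCEDF/- → run G
t=19: L0/L1/L2 = -/GBHCEDF/- → run G
t=20: L0/L1/L2 = -/BHCEDF/- → run B
t=21: L0/L1/L2 = -/BHCEDF/- → run B
t=22: L0/L1/L2 = -/HCEDF/- → run H
t=23: L0/L1/L2 = -/HCEDF/- → run H
t=24: L0/L1/L2 = -/HCEDF/- → run H
t=25: L0/L1/L2 = -/HCEDF/- → run H
t=26: L0/L1/L2 = -/CEDF/- → run C
t=27: L0/L1/L2 = -/CEDF/- → run C
t=28: L0/L1/L2 = -/EDF/- → run E
t=29: L0/L1/L2 = -/EDF/- → run E
t=30: L0/L1/L2 = -/EDF/- → run E
t=31: L0/L1/L2 = -/EDF/- → run E
t=32: L0/L1/L2 = -/DF/E → run D
t=33: L0/L1/L2 = -/DF/E → run D
t=34: L0/L1/L2 = -/F/E → run F
t=35: L0/L1/L2 = -/F/E → run F
t=36: L0/L1/L2 = -/-/E → run E
t=37: L0/L1/L2 = -/-/E → run E
t=38: (idle)
t=39: (idle)
t=40: (idle)
t=41: (idle)
t=42: (idle)
t=43: (idle)

context switches = 17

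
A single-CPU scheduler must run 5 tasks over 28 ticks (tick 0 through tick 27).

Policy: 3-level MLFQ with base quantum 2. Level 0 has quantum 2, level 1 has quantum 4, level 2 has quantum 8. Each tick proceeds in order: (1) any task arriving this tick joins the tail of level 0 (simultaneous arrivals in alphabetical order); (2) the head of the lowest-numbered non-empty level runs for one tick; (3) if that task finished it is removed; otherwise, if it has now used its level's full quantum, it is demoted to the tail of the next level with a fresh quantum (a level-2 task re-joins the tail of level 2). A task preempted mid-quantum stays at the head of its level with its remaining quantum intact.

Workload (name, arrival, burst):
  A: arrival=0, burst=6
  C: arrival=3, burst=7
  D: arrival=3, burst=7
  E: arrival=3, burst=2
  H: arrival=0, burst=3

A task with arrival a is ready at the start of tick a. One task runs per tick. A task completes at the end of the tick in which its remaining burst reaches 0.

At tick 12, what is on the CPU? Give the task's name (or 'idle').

t=0: L0/L1/L2 = AH/-/- → run A
t=1: L0/L1/L2 = AH/-/- → run A
t=2: L0/L1/L2 = H/A/- → run H
t=3: L0/L1/L2 = HCDE/A/- → run H
t=4: L0/L1/L2 = CDE/AH/- → run C
t=5: L0/L1/L2 = CDE/AH/- → run C
t=6: L0/L1/L2 = DE/AHC/- → run D
t=7: L0/L1/L2 = DE/AHC/- → run D
t=8: L0/L1/L2 = E/AHCD/- → run E
t=9: L0/L1/L2 = E/AHCD/- → run E
t=10: L0/L1/L2 = -/AHCD/- → run A
t=11: L0/L1/L2 = -/AHCD/- → run A
t=12: L0/L1/L2 = -/AHCD/- → run A
t=13: L0/L1/L2 = -/AHCD/- → run A
t=14: L0/L1/L2 = -/HCD/- → run H
t=15: L0/L1/L2 = -/CD/- → run C
t=16: L0/L1/L2 = -/CD/- → run C
t=17: L0/L1/L2 = -/CD/- → run C
t=18: L0/L1/L2 = -/CD/- → run C
t=19: L0/L1/L2 = -/D/C → run D
t=20: L0/L1/L2 = -/D/C → run D
t=21: L0/L1/L2 = -/D/C → run D
t=22: L0/L1/L2 = -/D/C → run D
t=23: L0/L1/L2 = -/-/CD → run C
t=24: L0/L1/L2 = -/-/D → run D
t=25: (idle)
t=26: (idle)
t=27: (idle)

running at tick 12 = A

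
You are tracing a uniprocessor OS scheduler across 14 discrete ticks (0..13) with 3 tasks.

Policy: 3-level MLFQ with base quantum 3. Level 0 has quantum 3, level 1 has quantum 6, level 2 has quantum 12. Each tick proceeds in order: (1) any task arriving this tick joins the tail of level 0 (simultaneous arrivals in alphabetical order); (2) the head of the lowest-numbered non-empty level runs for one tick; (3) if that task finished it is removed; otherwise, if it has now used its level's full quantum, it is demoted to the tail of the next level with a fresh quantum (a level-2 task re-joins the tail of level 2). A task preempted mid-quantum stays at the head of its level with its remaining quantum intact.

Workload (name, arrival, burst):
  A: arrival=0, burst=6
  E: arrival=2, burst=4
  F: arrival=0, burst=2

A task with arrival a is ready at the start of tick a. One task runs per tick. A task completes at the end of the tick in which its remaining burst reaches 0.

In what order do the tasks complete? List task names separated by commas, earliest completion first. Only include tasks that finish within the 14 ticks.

t=0: L0/L1/L2 = AF/-/- → run A
t=1: L0/L1/L2 = AF/-/- → run A
t=2: L0/L1/L2 = AFE/-/- → run A
t=3: L0/L1/L2 = FE/A/- → run F
t=4: L0/L1/L2 = FE/A/- → run F
t=5: L0/L1/L2 = E/A/- → run E
t=6: L0/L1/L2 = E/A/- → run E
t=7: L0/L1/L2 = E/A/- → run E
t=8: L0/L1/L2 = -/AE/- → run A
t=9: L0/L1/L2 = -/AE/- → run A
t=10: L0/L1/L2 = -/AE/- → run A
t=11: L0/L1/L2 = -/E/- → run E
t=12: (idle)
t=13: (idle)

completion order = F, A, E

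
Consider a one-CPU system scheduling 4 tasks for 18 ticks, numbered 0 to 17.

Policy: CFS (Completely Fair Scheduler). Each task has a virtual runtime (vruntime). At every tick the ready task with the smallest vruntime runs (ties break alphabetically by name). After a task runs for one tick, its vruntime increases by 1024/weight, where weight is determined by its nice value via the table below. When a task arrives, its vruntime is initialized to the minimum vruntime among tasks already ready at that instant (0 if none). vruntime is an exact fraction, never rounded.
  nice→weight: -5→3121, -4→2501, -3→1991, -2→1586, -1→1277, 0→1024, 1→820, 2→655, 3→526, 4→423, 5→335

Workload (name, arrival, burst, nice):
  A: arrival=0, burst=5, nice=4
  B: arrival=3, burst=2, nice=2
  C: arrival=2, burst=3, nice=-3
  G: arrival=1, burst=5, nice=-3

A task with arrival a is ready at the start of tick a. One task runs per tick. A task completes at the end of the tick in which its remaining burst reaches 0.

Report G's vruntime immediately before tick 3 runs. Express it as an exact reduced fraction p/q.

t=0: vr[A=0] → run A
t=1: vr[A=1024/423 G=1024/423] → run A
t=2: vr[A=2048/423 C=1024/423 G=1024/423] → run C
t=3: vr[A=2048/423 B=1024/423 C=2471936/842193 G=1024/423] → run B
t=4: vr[A=2048/423 B=1103872/277065 C=2471936/842193 G=1024/423] → run G
t=5: vr[A=2048/423 B=1103872/277065 C=2471936/842193 G=2471936/842193] → run C
t=6: vr[A=2048/423 B=1103872/277065 C=2905088/842193 G=2471936/842193] → run G
t=7: vr[A=2048/423 B=1103872/277065 C=2905088/842193 G=2905088/842193] → run C
t=8: vr[A=2048/423 B=1103872/277065 G=2905088/842193] → run G
t=9: vr[A=2048/423 B=1103872/277065 G=3338240/842193] → run G
t=10: vr[A=2048/423 B=1103872/277065 G=3771392/842193] → run B
t=11: vr[A=2048/423 G=3771392/842193] → run G
t=12: vr[A=2048/423] → run A
t=13: vr[A=1024/141] → run A
t=14: vr[A=4096/423] → run A
t=15: (idle)
t=16: (idle)
t=17: (idle)

vruntime(G, start of tick 3) = 1024/423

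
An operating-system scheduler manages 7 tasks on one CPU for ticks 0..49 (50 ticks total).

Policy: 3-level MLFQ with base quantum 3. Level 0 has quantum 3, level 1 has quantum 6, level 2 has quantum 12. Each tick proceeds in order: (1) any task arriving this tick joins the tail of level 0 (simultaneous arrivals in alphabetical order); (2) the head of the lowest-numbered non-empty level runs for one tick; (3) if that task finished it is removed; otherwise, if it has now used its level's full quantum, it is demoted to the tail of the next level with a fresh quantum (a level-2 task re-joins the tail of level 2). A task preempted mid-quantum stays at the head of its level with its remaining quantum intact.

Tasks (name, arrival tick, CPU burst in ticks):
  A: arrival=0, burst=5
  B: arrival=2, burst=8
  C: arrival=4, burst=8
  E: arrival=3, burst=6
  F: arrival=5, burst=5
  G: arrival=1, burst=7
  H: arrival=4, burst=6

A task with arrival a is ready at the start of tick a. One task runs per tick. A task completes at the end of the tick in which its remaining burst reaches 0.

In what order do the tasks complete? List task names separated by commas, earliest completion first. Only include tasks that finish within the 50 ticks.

t=0: L0/L1/L2 = A/-/- → run A
t=1: L0/L1/L2 = AG/-/- → run A
t=2: L0/L1/L2 = AGB/-/- → run A
t=3: L0/L1/L2 = GBE/A/- → run G
t=4: L0/L1/L2 = GBECH/A/- → run G
t=5: L0/L1/L2 = GBECHF/A/- → run G
t=6: L0/L1/L2 = BECHF/AG/- → run B
t=7: L0/L1/L2 = BECHF/AG/- → run B
t=8: L0/L1/L2 = BECHF/AG/- → run B
t=9: L0/L1/L2 = ECHF/AGB/- → run E
t=10: L0/L1/L2 = ECHF/AGB/- → run E
t=11: L0/L1/L2 = ECHF/AGB/- → run E
t=12: L0/L1/L2 = CHF/AGBE/- → run C
t=13: L0/L1/L2 = CHF/AGBE/- → run C
t=14: L0/L1/L2 = CHF/AGBE/- → run C
t=15: L0/L1/L2 = HF/AGBEC/- → run H
t=16: L0/L1/L2 = HF/AGBEC/- → run H
t=17: L0/L1/L2 = HF/AGBEC/- → run H
t=18: L0/L1/L2 = F/AGBECH/- → run F
t=19: L0/L1/L2 = F/AGBECH/- → run F
t=20: L0/L1/L2 = F/AGBECH/- → run F
t=21: L0/L1/L2 = -/AGBECHF/- → run A
t=22: L0/L1/L2 = -/AGBECHF/- → run A
t=23: L0/L1/L2 = -/GBECHF/- → run G
t=24: L0/L1/L2 = -/GBECHF/- → run G
t=25: L0/L1/L2 = -/GBECHF/- → run G
t=26: L0/L1/L2 = -/GBECHF/- → run G
t=27: L0/L1/L2 = -/BECHF/- → run B
t=28: L0/L1/L2 = -/BECHF/- → run B
t=29: L0/L1/L2 = -/BECHF/- → run B
t=30: L0/L1/L2 = -/BECHF/- → run B
t=31: L0/L1/L2 = -/BECHF/- → run B
t=32: L0/L1/L2 = -/ECHF/- → run E
t=33: L0/L1/L2 = -/ECHF/- → run E
t=34: L0/L1/L2 = -/ECHF/- → run E
t=35: L0/L1/L2 = -/CHF/- → run C
t=36: L0/L1/L2 = -/CHF/- → run C
t=37: L0/L1/L2 = -/CHF/- → run C
t=38: L0/L1/L2 = -/CHF/- → run C
t=39: L0/L1/L2 = -/CHF/- → run C
t=40: L0/L1/L2 = -/HF/- → run H
t=41: L0/L1/L2 = -/HF/- → run H
t=42: L0/L1/L2 = -/HF/- → run H
t=43: L0/L1/L2 = -/F/- → run F
t=44: L0/L1/L2 = -/F/- → run F
t=45: (idle)
t=46: (idle)
t=47: (idle)
t=48: (idle)
t=49: (idle)

completion order = A, G, B, E, C, H, F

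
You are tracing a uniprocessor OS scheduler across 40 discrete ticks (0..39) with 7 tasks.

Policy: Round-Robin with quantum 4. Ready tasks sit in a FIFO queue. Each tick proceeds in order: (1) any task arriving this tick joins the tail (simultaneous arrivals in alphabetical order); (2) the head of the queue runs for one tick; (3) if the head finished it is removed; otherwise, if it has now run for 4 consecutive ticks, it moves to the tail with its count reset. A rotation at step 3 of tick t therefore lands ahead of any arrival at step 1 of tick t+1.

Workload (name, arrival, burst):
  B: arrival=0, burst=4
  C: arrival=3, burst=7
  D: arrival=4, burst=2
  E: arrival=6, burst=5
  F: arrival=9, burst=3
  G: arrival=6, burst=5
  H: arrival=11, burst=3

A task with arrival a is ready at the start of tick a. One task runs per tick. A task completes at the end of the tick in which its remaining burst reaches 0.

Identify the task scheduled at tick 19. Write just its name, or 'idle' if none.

running at tick 19 = C

t=0: queue=[B] q_used=0 → run B
t=1: queue=[B] q_used=1 → run B
t=2: queue=[B] q_used=2 → run B
t=3: queue=[B,C] q_used=3 → run B
t=4: queue=[C,D] q_used=0 → run C
t=5: queue=[C,D] q_used=1 → run C
t=6: queue=[C,D,E,G] q_used=2 → run C
t=7: queue=[C,D,E,G] q_used=3 → run C
t=8: queue=[D,E,G,C] q_used=0 → run D
t=9: queue=[D,E,G,C,F] q_used=1 → run D
t=10: queue=[E,G,C,F] q_used=0 → run E
t=11: queue=[E,G,C,F,H] q_used=1 → run E
t=12: queue=[E,G,C,F,H] q_used=2 → run E
t=13: queue=[E,G,C,F,H] q_used=3 → run E
t=14: queue=[G,C,F,H,E] q_used=0 → run G
t=15: queue=[G,C,F,H,E] q_used=1 → run G
t=16: queue=[G,C,F,H,E] q_used=2 → run G
t=17: queue=[G,C,F,H,E] q_used=3 → run G
t=18: queue=[C,F,H,E,G] q_used=0 → run C
t=19: queue=[C,F,H,E,G] q_used=1 → run C
t=20: queue=[C,F,H,E,G] q_used=2 → run C
t=21: queue=[F,H,E,G] q_used=0 → run F
t=22: queue=[F,H,E,G] q_used=1 → run F
t=23: queue=[F,H,E,G] q_used=2 → run F
t=24: queue=[H,E,G] q_used=0 → run H
t=25: queue=[H,E,G] q_used=1 → run H
t=26: queue=[H,E,G] q_used=2 → run H
t=27: queue=[E,G] q_used=0 → run E
t=28: queue=[G] q_used=0 → run G
t=29: (idle)
t=30: (idle)
t=31: (idle)
t=32: (idle)
t=33: (idle)
t=34: (idle)
t=35: (idle)
t=36: (idle)
t=37: (idle)
t=38: (idle)
t=39: (idle)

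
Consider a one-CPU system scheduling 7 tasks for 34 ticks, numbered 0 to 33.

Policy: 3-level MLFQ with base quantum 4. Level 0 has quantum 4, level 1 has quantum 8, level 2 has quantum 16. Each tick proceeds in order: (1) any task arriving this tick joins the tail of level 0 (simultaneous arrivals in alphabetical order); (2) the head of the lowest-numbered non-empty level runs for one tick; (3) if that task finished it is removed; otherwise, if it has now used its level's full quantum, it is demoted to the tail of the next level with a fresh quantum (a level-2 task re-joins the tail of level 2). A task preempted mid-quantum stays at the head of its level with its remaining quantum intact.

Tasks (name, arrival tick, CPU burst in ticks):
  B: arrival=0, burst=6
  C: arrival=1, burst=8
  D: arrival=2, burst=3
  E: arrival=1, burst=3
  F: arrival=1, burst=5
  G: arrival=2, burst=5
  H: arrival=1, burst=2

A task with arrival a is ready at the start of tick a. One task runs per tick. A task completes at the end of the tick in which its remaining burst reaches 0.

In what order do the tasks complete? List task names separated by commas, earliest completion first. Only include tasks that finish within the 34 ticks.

t=0: L0/L1/L2 = B/-/- → run B
t=1: L0/L1/L2 = BCEFH/-/- → run B
t=2: L0/L1/L2 = BCEFHDG/-/- → run B
t=3: L0/L1/L2 = BCEFHDG/-/- → run B
t=4: L0/L1/L2 = CEFHDG/B/- → run C
t=5: L0/L1/L2 = CEFHDG/B/- → run C
t=6: L0/L1/L2 = CEFHDG/B/- → run C
t=7: L0/L1/L2 = CEFHDG/B/- → run C
t=8: L0/L1/L2 = EFHDG/BC/- → run E
t=9: L0/L1/L2 = EFHDG/BC/- → run E
t=10: L0/L1/L2 = EFHDG/BC/- → run E
t=11: L0/L1/L2 = FHDG/BC/- → run F
t=12: L0/L1/L2 = FHDG/BC/- → run F
t=13: L0/L1/L2 = FHDG/BC/- → run F
t=14: L0/L1/L2 = FHDG/BC/- → run F
t=15: L0/L1/L2 = HDG/BCF/- → run H
t=16: L0/L1/L2 = HDG/BCF/- → run H
t=17: L0/L1/L2 = DG/BCF/- → run D
t=18: L0/L1/L2 = DG/BCF/- → run D
t=19: L0/L1/L2 = DG/BCF/- → run D
t=20: L0/L1/L2 = G/BCF/- → run G
t=21: L0/L1/L2 = G/BCF/- → run G
t=22: L0/L1/L2 = G/BCF/- → run G
t=23: L0/L1/L2 = G/BCF/- → run G
t=24: L0/L1/L2 = -/BCFG/- → run B
t=25: L0/L1/L2 = -/BCFG/- → run B
t=26: L0/L1/L2 = -/CFG/- → run C
t=27: L0/L1/L2 = -/CFG/- → run C
t=28: L0/L1/L2 = -/CFG/- → run C
t=29: L0/L1/L2 = -/CFG/- → run C
t=30: L0/L1/L2 = -/FG/- → run F
t=31: L0/L1/L2 = -/G/- → run G
t=32: (idle)
t=33: (idle)

completion order = E, H, D, B, C, F, G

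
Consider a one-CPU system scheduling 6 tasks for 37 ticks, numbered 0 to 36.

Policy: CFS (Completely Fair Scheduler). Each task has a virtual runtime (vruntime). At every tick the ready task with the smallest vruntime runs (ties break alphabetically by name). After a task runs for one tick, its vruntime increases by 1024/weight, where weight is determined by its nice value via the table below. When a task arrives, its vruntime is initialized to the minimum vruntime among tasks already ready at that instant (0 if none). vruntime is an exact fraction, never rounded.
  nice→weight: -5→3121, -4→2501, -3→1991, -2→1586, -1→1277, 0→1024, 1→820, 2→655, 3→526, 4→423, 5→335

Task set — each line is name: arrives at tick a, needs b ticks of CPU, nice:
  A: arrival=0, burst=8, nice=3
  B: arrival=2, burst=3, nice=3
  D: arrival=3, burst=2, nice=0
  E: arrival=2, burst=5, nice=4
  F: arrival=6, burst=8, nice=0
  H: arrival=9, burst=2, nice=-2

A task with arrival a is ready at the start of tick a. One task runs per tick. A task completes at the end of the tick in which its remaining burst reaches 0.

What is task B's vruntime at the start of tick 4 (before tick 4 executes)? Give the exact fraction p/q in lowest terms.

t=0: vr[A=0] → run A
t=1: vr[A=512/263] → run A
t=2: vr[A=1024/263 B=1024/263 E=1024/263] → run A
t=3: vr[A=1536/263 B=1024/263 D=1024/263 E=1024/263] → run B
t=4: vr[A=1536/263 B=1536/263 D=1024/263 E=1024/263] → run D
t=5: vr[A=1536/263 B=1536/263 D=1287/263 E=1024/263] → run E
t=6: vr[A=1536/263 B=1536/263 D=1287/263 E=702464/111249 F=1287/263] → run D
t=7: vr[A=1536/263 B=1536/263 E=702464/111249 F=1287/263] → run F
t=8: vr[A=1536/263 B=1536/263 E=702464/111249 F=1550/263] → run A
t=9: vr[A=2048/263 B=1536/263 E=702464/111249 F=1550/263 H=1536/263] → run B
t=10: vr[A=2048/263 B=2048/263 E=702464/111249 F=1550/263 H=1536/263] → run H
t=11: vr[A=2048/263 B=2048/263 E=702464/111249 F=1550/263 H=1352704/208559] → run F
t=12: vr[A=2048/263 B=2048/263 E=702464/111249 F=1813/263 H=1352704/208559] → run E
t=13: vr[A=2048/263 B=2048/263 E=971776/111249 F=1813/263 H=1352704/208559] → run H
t=14: vr[A=2048/263 B=2048/263 E=971776/111249 F=1813/263] → run F
t=15: vr[A=2048/263 B=2048/263 E=971776/111249 F=2076/263] → run A
t=16: vr[A=2560/263 B=2048/263 E=971776/111249 F=2076/263] → run B
t=17: vr[A=2560/263 E=971776/111249 F=2076/263] → run F
t=18: vr[A=2560/263 E=971776/111249 F=2339/263] → run E
t=19: vr[A=2560/263 E=413696/37083 F=2339/263] → run F
t=20: vr[A=2560/263 E=413696/37083 F=2602/263] → run A
t=21: vr[A=3072/263 E=413696/37083 F=2602/263] → run F
t=22: vr[A=3072/263 E=413696/37083 F=2865/263] → run F
t=23: vr[A=3072/263 E=413696/37083 F=3128/263] → run E
t=24: vr[A=3072/263 E=1510400/111249 F=3128/263] → run A
t=25: vr[A=3584/263 E=1510400/111249 F=3128/263] → run F
t=26: vr[A=3584/263 E=1510400/111249] → run E
t=27: vr[A=3584/263] → run A
t=28: (idle)
t=29: (idle)
t=30: (idle)
t=31: (idle)
t=32: (idle)
t=33: (idle)
t=34: (idle)
t=35: (idle)
t=36: (idle)

vruntime(B, start of tick 4) = 1536/263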